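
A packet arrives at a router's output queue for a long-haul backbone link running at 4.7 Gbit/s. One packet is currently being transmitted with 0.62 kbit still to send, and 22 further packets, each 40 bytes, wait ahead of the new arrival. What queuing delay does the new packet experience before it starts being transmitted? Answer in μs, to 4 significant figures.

1.630 μs

Each queued packet: L/R = 320/4700000000 = 0.0680851 μs.
22 queued → 1.49787 μs.
Plus remaining 620 bits of current packet: 0.131915 μs.
Queuing delay = 1.630 μs.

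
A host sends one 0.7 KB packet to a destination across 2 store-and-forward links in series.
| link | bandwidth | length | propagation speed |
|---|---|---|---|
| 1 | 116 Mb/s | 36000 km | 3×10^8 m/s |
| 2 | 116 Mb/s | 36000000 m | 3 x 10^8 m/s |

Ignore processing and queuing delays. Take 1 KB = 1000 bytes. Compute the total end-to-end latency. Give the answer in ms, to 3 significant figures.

L = 5600 bits.
Transmission delay per hop = L/R = 5600/116000000 = 0.0482759 ms; 2 hops → 0.0965517 ms.
Propagation delays (d/s per hop): 120, 120 ms; sum = 240 ms.
End-to-end = 240 ms.

240 ms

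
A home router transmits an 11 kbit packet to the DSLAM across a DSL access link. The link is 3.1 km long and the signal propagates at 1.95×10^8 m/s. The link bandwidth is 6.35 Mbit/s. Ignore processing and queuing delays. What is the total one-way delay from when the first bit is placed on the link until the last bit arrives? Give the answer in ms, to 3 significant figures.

1.75 ms

L = 11000 bits.
Transmission delay = L/R = 11000 / 6350000 = 1.73228 ms.
Propagation delay = d/s = 3100 m / 195000000 m/s = 0.0158974 ms.
Total = 1.75 ms.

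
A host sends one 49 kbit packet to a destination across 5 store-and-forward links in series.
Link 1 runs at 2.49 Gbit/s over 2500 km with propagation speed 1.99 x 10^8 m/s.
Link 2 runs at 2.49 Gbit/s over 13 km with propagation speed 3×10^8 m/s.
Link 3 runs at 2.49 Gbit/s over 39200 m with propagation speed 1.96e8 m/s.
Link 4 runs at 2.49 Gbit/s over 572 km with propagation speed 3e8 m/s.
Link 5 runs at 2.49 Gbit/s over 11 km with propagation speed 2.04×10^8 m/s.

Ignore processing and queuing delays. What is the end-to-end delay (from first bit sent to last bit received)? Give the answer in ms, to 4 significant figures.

14.87 ms

L = 49000 bits.
Transmission delay per hop = L/R = 49000/2490000000 = 0.0196787 ms; 5 hops → 0.0983936 ms.
Propagation delays (d/s per hop): 12.5628, 0.0433333, 0.2, 1.90667, 0.0539216 ms; sum = 14.7667 ms.
End-to-end = 14.87 ms.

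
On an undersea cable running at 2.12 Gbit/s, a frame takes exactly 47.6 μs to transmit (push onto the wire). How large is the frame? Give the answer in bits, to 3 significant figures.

L = R × t_tx = 2120000000 b/s × 4.76e-05 s = 100912 bits.

101000 bits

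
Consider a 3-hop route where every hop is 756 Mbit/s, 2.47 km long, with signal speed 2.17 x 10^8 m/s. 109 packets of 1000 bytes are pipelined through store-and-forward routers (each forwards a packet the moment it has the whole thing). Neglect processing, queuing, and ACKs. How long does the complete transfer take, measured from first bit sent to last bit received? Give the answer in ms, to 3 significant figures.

Per-hop transmission t_tx = L/R = 8000/756000000 = 0.010582 ms.
Per-hop propagation t_prop = 2470/217000000 = 0.0113825 ms.
Pipeline fill: first packet needs 3·t_tx to clear all hops; remaining 108 packets each add one t_tx.
Total = (3+109-1)·t_tx + 3·t_prop = 111·0.010582 + 3·0.0113825 = 1.21 ms.

1.21 ms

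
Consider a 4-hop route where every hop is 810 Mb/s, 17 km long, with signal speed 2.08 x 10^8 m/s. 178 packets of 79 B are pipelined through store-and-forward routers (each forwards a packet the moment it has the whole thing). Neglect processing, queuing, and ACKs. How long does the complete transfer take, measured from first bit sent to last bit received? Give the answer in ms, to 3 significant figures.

Per-hop transmission t_tx = L/R = 632/810000000 = 0.000780247 ms.
Per-hop propagation t_prop = 17000/208000000 = 0.0817308 ms.
Pipeline fill: first packet needs 4·t_tx to clear all hops; remaining 177 packets each add one t_tx.
Total = (4+178-1)·t_tx + 4·t_prop = 181·0.000780247 + 4·0.0817308 = 0.468 ms.

0.468 ms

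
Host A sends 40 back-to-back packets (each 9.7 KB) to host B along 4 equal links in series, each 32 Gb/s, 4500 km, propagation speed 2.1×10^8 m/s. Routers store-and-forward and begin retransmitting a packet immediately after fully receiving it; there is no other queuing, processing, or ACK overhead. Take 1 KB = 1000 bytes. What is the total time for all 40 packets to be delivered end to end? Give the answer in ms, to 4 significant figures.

85.82 ms

Per-hop transmission t_tx = L/R = 77600/32000000000 = 0.002425 ms.
Per-hop propagation t_prop = 4500000/210000000 = 21.4286 ms.
Pipeline fill: first packet needs 4·t_tx to clear all hops; remaining 39 packets each add one t_tx.
Total = (4+40-1)·t_tx + 4·t_prop = 43·0.002425 + 4·21.4286 = 85.82 ms.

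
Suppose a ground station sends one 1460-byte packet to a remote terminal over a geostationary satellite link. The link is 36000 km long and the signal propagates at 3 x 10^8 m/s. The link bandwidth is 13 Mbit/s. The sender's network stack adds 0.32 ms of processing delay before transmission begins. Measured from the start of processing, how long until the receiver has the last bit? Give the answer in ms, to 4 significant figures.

L = 1460 × 8 = 11680 bits.
Transmission delay = L/R = 11680 / 13000000 = 0.898462 ms.
Propagation delay = d/s = 36000000 m / 300000000 m/s = 120 ms.
Plus processing delay 0.32 ms = 0.32 ms.
Total = 121.2 ms.

121.2 ms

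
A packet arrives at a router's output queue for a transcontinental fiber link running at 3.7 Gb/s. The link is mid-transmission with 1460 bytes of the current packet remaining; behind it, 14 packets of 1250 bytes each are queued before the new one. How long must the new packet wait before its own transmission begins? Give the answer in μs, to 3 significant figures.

41.0 μs

Each queued packet: L/R = 10000/3700000000 = 2.7027 μs.
14 queued → 37.8378 μs.
Plus remaining 11680 bits of current packet: 3.15676 μs.
Queuing delay = 41.0 μs.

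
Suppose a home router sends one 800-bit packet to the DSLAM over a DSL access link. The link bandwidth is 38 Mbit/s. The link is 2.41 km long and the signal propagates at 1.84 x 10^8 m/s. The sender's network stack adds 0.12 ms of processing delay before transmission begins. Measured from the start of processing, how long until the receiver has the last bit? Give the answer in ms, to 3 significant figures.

0.154 ms

Transmission delay = L/R = 800 / 38000000 = 0.0210526 ms.
Propagation delay = d/s = 2410 m / 184000000 m/s = 0.0130978 ms.
Plus processing delay 0.12 ms = 0.12 ms.
Total = 0.154 ms.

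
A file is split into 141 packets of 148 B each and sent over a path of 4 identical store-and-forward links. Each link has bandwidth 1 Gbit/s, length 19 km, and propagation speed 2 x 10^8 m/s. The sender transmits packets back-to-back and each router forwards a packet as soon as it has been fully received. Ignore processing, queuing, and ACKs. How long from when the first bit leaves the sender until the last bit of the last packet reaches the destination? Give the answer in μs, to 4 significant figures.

550.5 μs

Per-hop transmission t_tx = L/R = 1184/1000000000 = 1.184 μs.
Per-hop propagation t_prop = 19000/200000000 = 95 μs.
Pipeline fill: first packet needs 4·t_tx to clear all hops; remaining 140 packets each add one t_tx.
Total = (4+141-1)·t_tx + 4·t_prop = 144·1.184 + 4·95 = 550.5 μs.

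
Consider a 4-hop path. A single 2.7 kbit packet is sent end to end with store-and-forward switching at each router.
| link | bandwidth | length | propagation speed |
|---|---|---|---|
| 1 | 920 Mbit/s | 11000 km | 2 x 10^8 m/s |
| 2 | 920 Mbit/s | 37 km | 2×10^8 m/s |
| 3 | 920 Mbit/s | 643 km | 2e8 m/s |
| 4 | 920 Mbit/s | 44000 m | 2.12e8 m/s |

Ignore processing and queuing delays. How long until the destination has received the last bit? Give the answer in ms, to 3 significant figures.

L = 2700 bits.
Transmission delay per hop = L/R = 2700/920000000 = 0.00293478 ms; 4 hops → 0.0117391 ms.
Propagation delays (d/s per hop): 55, 0.185, 3.215, 0.207547 ms; sum = 58.6075 ms.
End-to-end = 58.6 ms.

58.6 ms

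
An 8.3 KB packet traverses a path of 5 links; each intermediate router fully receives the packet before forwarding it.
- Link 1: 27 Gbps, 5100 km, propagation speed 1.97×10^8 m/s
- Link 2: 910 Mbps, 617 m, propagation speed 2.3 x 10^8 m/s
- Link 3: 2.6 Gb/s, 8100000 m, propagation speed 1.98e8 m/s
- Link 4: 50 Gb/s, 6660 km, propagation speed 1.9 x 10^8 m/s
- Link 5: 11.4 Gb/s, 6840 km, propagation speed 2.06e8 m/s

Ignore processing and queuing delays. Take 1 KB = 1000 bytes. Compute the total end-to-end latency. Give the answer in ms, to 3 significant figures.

135 ms

L = 66400 bits.
Transmission delays (L/R per hop): 0.00245926, 0.072967, 0.0255385, 0.001328, 0.00582456 ms; sum = 0.108117 ms.
Propagation delays (d/s per hop): 25.8883, 0.00268261, 40.9091, 35.0526, 33.2039 ms; sum = 135.057 ms.
End-to-end = 135 ms.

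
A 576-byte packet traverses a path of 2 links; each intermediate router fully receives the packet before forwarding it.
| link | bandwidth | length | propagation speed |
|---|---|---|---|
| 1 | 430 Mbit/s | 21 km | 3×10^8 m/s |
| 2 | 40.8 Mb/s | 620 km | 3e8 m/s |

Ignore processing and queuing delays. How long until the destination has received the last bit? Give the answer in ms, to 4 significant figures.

2.260 ms

L = 576 × 8 = 4608 bits.
Transmission delays (L/R per hop): 0.0107163, 0.112941 ms; sum = 0.123657 ms.
Propagation delays (d/s per hop): 0.07, 2.06667 ms; sum = 2.13667 ms.
End-to-end = 2.260 ms.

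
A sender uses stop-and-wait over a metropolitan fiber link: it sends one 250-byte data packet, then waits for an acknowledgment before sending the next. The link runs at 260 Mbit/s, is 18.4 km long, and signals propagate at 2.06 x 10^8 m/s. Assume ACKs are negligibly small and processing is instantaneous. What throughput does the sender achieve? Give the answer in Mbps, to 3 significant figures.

t_tx = L/R = 2000/260000000 = 7.69231e-06 s.
t_prop = 18400/206000000 = 8.93204e-05 s; RTT = 0.000178641 s.
Cycle = t_tx + RTT = 0.000186333 s.
Throughput = L / cycle = 2000 / 0.000186333 = 10.7 Mbps.

10.7 Mbps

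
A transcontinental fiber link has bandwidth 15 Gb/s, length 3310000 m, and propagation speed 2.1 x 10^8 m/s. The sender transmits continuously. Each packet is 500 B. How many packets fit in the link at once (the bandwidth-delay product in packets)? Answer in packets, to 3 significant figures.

Propagation delay = 3310000 / 210000000 = 0.0157619 s.
BDP = R × t_prop = 15000000000 × 0.0157619 = 236429000 bits.
In packets of 4000 bits: 59100 packets.

59100 packets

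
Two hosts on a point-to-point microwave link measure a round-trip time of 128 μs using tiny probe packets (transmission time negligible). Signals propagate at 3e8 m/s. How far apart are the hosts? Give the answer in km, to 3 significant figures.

19.2 km

One-way propagation = RTT/2 = 64 μs.
d = s × t = 300000000 × 6.4e-05 = 19.2 km.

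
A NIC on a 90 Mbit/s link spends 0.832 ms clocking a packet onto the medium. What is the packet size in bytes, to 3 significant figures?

L = R × t_tx = 90000000 b/s × 0.000832 s = 74880 bits.
In bytes: 74880 / 8 = 9360 bytes.

9360 bytes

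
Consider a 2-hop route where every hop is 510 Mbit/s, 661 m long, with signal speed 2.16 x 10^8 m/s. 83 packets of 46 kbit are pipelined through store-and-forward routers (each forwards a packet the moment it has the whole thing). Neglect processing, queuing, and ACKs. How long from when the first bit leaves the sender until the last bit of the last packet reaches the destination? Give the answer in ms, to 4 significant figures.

7.583 ms

Per-hop transmission t_tx = L/R = 46000/510000000 = 0.0901961 ms.
Per-hop propagation t_prop = 661/216000000 = 0.00306019 ms.
Pipeline fill: first packet needs 2·t_tx to clear all hops; remaining 82 packets each add one t_tx.
Total = (2+83-1)·t_tx + 2·t_prop = 84·0.0901961 + 2·0.00306019 = 7.583 ms.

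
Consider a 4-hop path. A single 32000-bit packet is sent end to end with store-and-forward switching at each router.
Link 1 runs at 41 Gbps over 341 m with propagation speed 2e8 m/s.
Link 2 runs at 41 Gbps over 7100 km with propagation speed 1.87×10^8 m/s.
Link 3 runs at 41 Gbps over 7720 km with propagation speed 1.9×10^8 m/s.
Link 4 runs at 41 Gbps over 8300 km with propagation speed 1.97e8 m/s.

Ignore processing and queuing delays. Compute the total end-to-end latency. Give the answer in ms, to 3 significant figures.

Transmission delay per hop = L/R = 32000/41000000000 = 0.000780488 ms; 4 hops → 0.00312195 ms.
Propagation delays (d/s per hop): 0.001705, 37.9679, 40.6316, 42.132 ms; sum = 120.733 ms.
End-to-end = 121 ms.

121 ms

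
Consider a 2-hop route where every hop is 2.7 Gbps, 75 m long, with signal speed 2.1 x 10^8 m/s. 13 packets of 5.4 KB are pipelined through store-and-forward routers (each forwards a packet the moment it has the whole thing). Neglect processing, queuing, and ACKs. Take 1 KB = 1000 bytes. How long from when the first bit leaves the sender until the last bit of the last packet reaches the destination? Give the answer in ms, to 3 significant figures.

Per-hop transmission t_tx = L/R = 43200/2700000000 = 0.016 ms.
Per-hop propagation t_prop = 75/210000000 = 0.000357143 ms.
Pipeline fill: first packet needs 2·t_tx to clear all hops; remaining 12 packets each add one t_tx.
Total = (2+13-1)·t_tx + 2·t_prop = 14·0.016 + 2·0.000357143 = 0.225 ms.

0.225 ms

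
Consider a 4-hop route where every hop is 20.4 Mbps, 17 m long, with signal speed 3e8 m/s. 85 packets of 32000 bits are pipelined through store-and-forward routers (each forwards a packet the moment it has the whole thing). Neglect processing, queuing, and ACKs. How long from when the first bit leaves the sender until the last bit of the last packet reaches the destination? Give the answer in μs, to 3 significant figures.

Per-hop transmission t_tx = L/R = 32000/20400000 = 1568.63 μs.
Per-hop propagation t_prop = 17/300000000 = 0.0566667 μs.
Pipeline fill: first packet needs 4·t_tx to clear all hops; remaining 84 packets each add one t_tx.
Total = (4+85-1)·t_tx + 4·t_prop = 88·1568.63 + 4·0.0566667 = 138000 μs.

138000 μs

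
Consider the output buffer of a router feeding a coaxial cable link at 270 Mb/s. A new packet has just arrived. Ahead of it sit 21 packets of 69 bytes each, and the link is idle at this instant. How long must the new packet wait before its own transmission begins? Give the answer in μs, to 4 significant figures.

42.93 μs

Each queued packet: L/R = 552/270000000 = 2.04444 μs.
21 queued → 42.9333 μs.
Queuing delay = 42.93 μs.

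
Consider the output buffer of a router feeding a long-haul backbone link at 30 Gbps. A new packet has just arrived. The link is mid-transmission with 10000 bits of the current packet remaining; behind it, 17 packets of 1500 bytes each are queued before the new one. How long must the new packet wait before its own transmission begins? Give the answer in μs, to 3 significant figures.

7.13 μs

Each queued packet: L/R = 12000/30000000000 = 0.4 μs.
17 queued → 6.8 μs.
Plus remaining 10000 bits of current packet: 0.333333 μs.
Queuing delay = 7.13 μs.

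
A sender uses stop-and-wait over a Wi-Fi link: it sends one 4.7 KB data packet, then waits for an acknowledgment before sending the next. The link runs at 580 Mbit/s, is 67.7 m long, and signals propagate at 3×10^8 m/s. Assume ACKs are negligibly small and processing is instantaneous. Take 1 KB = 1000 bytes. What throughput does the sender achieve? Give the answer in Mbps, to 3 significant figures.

576 Mbps

t_tx = L/R = 37600/580000000 = 6.48276e-05 s.
t_prop = 67.7/300000000 = 2.25667e-07 s; RTT = 4.51333e-07 s.
Cycle = t_tx + RTT = 6.52789e-05 s.
Throughput = L / cycle = 37600 / 6.52789e-05 = 576 Mbps.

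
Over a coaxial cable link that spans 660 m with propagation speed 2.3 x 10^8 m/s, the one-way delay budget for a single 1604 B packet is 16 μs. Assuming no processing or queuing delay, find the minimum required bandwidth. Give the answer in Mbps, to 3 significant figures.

L = 12832 bits.
Propagation delay = 660 / 2.3e+08 = 2.86957 μs.
Transmission budget = 16 − 2.86957 = 13.1304 μs.
R ≥ L / t_tx = 12832 bits / 1.31304e-05 s = 977 Mbps.

977 Mbps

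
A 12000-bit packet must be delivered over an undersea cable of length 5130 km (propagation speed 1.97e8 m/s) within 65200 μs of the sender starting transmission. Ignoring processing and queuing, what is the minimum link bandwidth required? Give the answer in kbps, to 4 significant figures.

306.4 kbps

Propagation delay = 5130000 / 197000000 = 26040.6 μs.
Transmission budget = 65200 − 26040.6 = 39159.4 μs.
R ≥ L / t_tx = 12000 bits / 0.0391594 s = 306.4 kbps.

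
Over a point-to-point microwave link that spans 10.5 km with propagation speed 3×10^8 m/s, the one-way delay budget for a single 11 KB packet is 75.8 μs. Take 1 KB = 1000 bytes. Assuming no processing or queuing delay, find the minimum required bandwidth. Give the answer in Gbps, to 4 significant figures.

2.157 Gbps

L = 88000 bits.
Propagation delay = 10500 / 300000000 = 35 μs.
Transmission budget = 75.8 − 35 = 40.8 μs.
R ≥ L / t_tx = 88000 bits / 4.08e-05 s = 2.157 Gbps.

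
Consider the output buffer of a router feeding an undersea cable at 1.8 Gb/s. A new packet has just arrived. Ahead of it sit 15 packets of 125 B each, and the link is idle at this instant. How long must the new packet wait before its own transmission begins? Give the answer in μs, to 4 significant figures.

Each queued packet: L/R = 1000/1800000000 = 0.555556 μs.
15 queued → 8.33333 μs.
Queuing delay = 8.333 μs.

8.333 μs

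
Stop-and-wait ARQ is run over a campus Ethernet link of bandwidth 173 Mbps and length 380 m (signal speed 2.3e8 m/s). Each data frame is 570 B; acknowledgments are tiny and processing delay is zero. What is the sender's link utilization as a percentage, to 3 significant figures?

t_tx = L/R = 4560/173000000 = 2.63584e-05 s.
t_prop = 380/2.3e+08 = 1.65217e-06 s; RTT = 3.30435e-06 s.
Cycle = t_tx + RTT = 2.96627e-05 s.
Utilization = t_tx / cycle = 2.63584e-05/2.96627e-05 = 88.9 %.

88.9 %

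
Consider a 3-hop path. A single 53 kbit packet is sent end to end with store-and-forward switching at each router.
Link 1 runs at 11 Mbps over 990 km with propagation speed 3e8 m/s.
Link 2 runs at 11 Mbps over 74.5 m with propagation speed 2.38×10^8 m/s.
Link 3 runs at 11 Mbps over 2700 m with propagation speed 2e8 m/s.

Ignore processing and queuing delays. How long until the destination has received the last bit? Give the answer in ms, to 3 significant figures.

17.8 ms

L = 53000 bits.
Transmission delay per hop = L/R = 53000/11000000 = 4.81818 ms; 3 hops → 14.4545 ms.
Propagation delays (d/s per hop): 3.3, 0.000313025, 0.0135 ms; sum = 3.31381 ms.
End-to-end = 17.8 ms.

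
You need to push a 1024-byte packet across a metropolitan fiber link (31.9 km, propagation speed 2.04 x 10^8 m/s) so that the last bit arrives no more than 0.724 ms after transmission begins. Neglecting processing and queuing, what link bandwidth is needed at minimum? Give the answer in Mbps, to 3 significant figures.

14.4 Mbps

L = 8192 bits.
Propagation delay = 31900 / 204000000 = 0.156373 ms.
Transmission budget = 0.724 − 0.156373 = 0.567627 ms.
R ≥ L / t_tx = 8192 bits / 0.000567627 s = 14.4 Mbps.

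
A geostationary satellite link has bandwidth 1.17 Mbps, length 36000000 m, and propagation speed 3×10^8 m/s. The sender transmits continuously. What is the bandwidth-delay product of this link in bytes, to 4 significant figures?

Propagation delay = 36000000 / 300000000 = 0.12 s.
BDP = R × t_prop = 1170000 × 0.12 = 140400 bits.
In bytes: 140400/8 = 17550 bytes.

17550 bytes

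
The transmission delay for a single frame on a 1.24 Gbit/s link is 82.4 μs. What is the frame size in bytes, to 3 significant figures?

L = R × t_tx = 1240000000 b/s × 8.24e-05 s = 102176 bits.
In bytes: 102176 / 8 = 12800 bytes.

12800 bytes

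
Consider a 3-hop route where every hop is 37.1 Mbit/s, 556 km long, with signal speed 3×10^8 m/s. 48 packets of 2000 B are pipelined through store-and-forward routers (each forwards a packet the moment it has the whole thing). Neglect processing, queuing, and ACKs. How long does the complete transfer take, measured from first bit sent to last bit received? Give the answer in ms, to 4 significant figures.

27.12 ms

Per-hop transmission t_tx = L/R = 16000/37100000 = 0.431267 ms.
Per-hop propagation t_prop = 556000/300000000 = 1.85333 ms.
Pipeline fill: first packet needs 3·t_tx to clear all hops; remaining 47 packets each add one t_tx.
Total = (3+48-1)·t_tx + 3·t_prop = 50·0.431267 + 3·1.85333 = 27.12 ms.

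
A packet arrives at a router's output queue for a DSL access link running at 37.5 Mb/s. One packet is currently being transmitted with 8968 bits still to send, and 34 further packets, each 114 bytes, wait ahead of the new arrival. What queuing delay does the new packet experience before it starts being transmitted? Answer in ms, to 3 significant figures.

1.07 ms

Each queued packet: L/R = 912/37500000 = 0.02432 ms.
34 queued → 0.82688 ms.
Plus remaining 8968 bits of current packet: 0.239147 ms.
Queuing delay = 1.07 ms.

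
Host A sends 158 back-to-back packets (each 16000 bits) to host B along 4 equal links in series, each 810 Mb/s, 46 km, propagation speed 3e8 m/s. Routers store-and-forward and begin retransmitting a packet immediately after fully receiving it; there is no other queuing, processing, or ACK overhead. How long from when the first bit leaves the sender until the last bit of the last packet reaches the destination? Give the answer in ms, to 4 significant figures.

3.794 ms

Per-hop transmission t_tx = L/R = 16000/810000000 = 0.0197531 ms.
Per-hop propagation t_prop = 46000/300000000 = 0.153333 ms.
Pipeline fill: first packet needs 4·t_tx to clear all hops; remaining 157 packets each add one t_tx.
Total = (4+158-1)·t_tx + 4·t_prop = 161·0.0197531 + 4·0.153333 = 3.794 ms.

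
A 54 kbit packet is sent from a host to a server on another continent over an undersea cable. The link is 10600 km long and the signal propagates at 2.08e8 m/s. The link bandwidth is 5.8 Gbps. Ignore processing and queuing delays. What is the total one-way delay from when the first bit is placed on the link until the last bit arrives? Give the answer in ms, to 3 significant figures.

L = 54000 bits.
Transmission delay = L/R = 54000 / 5800000000 = 0.00931034 ms.
Propagation delay = d/s = 10600000 m / 208000000 m/s = 50.9615 ms.
Total = 51.0 ms.

51.0 ms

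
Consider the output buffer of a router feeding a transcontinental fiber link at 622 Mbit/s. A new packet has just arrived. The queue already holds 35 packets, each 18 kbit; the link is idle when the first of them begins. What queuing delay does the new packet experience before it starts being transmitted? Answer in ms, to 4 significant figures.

Each queued packet: L/R = 18000/622000000 = 0.0289389 ms.
35 queued → 1.01286 ms.
Queuing delay = 1.013 ms.

1.013 ms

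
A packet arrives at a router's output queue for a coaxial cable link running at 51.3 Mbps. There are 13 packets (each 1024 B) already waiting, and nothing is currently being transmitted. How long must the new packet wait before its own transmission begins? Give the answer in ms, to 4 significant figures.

Each queued packet: L/R = 8192/51300000 = 0.159688 ms.
13 queued → 2.07595 ms.
Queuing delay = 2.076 ms.

2.076 ms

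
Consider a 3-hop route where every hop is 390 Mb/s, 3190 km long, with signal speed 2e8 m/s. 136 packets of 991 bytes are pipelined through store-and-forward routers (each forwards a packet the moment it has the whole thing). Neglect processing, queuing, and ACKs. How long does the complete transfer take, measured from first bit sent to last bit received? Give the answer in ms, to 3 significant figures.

Per-hop transmission t_tx = L/R = 7928/390000000 = 0.0203282 ms.
Per-hop propagation t_prop = 3190000/200000000 = 15.95 ms.
Pipeline fill: first packet needs 3·t_tx to clear all hops; remaining 135 packets each add one t_tx.
Total = (3+136-1)·t_tx + 3·t_prop = 138·0.0203282 + 3·15.95 = 50.7 ms.

50.7 ms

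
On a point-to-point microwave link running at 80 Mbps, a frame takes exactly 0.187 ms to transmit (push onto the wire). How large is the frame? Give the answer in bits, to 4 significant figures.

L = R × t_tx = 80000000 b/s × 0.000187 s = 14960 bits.

14960 bits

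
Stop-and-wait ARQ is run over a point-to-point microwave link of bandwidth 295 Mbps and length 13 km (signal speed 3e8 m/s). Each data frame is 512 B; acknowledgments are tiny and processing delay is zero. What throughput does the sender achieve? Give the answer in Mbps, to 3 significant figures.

40.7 Mbps

t_tx = L/R = 4096/295000000 = 1.38847e-05 s.
t_prop = 13000/300000000 = 4.33333e-05 s; RTT = 8.66667e-05 s.
Cycle = t_tx + RTT = 0.000100551 s.
Throughput = L / cycle = 4096 / 0.000100551 = 40.7 Mbps.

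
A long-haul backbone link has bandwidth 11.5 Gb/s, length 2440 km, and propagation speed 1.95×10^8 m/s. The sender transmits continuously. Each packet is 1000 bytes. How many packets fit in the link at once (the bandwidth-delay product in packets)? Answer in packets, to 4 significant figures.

17990 packets

Propagation delay = 2440000 / 195000000 = 0.0125128 s.
BDP = R × t_prop = 11500000000 × 0.0125128 = 143897000 bits.
In packets of 8000 bits: 17990 packets.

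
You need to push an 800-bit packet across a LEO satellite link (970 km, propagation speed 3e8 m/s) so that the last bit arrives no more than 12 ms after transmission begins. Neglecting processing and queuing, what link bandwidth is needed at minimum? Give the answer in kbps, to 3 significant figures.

Propagation delay = 970000 / 300000000 = 3.23333 ms.
Transmission budget = 12 − 3.23333 = 8.76667 ms.
R ≥ L / t_tx = 800 bits / 0.00876667 s = 91.3 kbps.

91.3 kbps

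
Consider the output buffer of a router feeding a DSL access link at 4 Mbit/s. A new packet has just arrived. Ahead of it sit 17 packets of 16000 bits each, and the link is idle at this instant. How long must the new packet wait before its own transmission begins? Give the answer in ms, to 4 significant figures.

68.00 ms

Each queued packet: L/R = 16000/4000000 = 4 ms.
17 queued → 68 ms.
Queuing delay = 68.00 ms.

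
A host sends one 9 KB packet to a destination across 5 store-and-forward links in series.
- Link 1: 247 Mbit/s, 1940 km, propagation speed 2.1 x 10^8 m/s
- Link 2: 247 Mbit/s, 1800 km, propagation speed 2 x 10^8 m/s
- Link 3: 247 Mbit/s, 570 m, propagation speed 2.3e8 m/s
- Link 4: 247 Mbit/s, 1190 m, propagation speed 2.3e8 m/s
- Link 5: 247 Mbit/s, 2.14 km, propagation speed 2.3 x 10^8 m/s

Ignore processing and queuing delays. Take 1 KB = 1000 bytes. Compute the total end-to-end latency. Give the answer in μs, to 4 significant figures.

19710 μs

L = 72000 bits.
Transmission delay per hop = L/R = 72000/247000000 = 291.498 μs; 5 hops → 1457.49 μs.
Propagation delays (d/s per hop): 9238.1, 9000, 2.47826, 5.17391, 9.30435 μs; sum = 18255.1 μs.
End-to-end = 19710 μs.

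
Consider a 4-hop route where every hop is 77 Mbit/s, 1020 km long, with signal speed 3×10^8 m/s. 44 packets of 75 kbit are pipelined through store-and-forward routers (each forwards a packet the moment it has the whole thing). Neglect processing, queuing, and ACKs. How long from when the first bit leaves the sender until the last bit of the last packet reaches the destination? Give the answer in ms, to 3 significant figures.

59.4 ms

Per-hop transmission t_tx = L/R = 75000/77000000 = 0.974026 ms.
Per-hop propagation t_prop = 1020000/300000000 = 3.4 ms.
Pipeline fill: first packet needs 4·t_tx to clear all hops; remaining 43 packets each add one t_tx.
Total = (4+44-1)·t_tx + 4·t_prop = 47·0.974026 + 4·3.4 = 59.4 ms.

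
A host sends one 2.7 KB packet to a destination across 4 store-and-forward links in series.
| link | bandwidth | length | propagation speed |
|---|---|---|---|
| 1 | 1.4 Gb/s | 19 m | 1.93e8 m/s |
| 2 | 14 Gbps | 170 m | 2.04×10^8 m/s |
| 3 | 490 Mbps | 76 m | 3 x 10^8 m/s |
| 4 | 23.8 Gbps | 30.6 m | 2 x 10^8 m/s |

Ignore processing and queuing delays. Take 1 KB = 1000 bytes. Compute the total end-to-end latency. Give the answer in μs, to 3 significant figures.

63.3 μs

L = 21600 bits.
Transmission delays (L/R per hop): 15.4286, 1.54286, 44.0816, 0.907563 μs; sum = 61.9606 μs.
Propagation delays (d/s per hop): 0.0984456, 0.833333, 0.253333, 0.153 μs; sum = 1.33811 μs.
End-to-end = 63.3 μs.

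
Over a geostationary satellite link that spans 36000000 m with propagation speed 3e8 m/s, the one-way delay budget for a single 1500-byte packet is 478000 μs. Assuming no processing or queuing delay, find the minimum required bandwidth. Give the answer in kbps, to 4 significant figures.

33.52 kbps

L = 12000 bits.
Propagation delay = 36000000 / 300000000 = 120000 μs.
Transmission budget = 478000 − 120000 = 358000 μs.
R ≥ L / t_tx = 12000 bits / 0.358 s = 33.52 kbps.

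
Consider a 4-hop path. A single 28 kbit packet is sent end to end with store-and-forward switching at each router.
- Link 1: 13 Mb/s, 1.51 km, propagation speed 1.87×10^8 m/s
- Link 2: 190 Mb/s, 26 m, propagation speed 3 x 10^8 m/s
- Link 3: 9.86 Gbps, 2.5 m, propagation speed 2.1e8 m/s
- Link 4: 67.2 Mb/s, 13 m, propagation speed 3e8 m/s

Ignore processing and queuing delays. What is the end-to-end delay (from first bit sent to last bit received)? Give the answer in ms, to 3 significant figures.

L = 28000 bits.
Transmission delays (L/R per hop): 2.15385, 0.147368, 0.00283976, 0.416667 ms; sum = 2.72072 ms.
Propagation delays (d/s per hop): 0.00807487, 8.66667e-05, 1.19048e-05, 4.33333e-05 ms; sum = 0.00821677 ms.
End-to-end = 2.73 ms.

2.73 ms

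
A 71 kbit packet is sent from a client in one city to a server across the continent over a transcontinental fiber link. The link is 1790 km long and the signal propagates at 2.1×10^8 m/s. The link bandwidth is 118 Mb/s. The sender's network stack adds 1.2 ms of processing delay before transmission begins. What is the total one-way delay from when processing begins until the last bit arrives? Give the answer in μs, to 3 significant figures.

10300 μs

L = 71000 bits.
Transmission delay = L/R = 71000 / 118000000 = 601.695 μs.
Propagation delay = d/s = 1790000 m / 210000000 m/s = 8523.81 μs.
Plus processing delay 1.2 ms = 1200 μs.
Total = 10300 μs.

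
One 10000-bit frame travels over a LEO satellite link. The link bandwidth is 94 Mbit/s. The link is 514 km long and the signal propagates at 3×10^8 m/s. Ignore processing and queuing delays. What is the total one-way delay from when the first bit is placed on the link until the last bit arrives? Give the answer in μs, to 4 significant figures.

Transmission delay = L/R = 10000 / 94000000 = 106.383 μs.
Propagation delay = d/s = 514000 m / 300000000 m/s = 1713.33 μs.
Total = 1820 μs.

1820 μs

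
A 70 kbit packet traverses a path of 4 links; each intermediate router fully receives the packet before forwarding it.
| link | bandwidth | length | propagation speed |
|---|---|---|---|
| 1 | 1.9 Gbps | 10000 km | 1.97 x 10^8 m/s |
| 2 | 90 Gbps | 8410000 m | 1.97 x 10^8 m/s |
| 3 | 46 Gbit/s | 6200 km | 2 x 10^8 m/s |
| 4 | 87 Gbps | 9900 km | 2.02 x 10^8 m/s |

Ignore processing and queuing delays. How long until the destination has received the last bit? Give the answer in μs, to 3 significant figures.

L = 70000 bits.
Transmission delays (L/R per hop): 36.8421, 0.777778, 1.52174, 0.804598 μs; sum = 39.9462 μs.
Propagation delays (d/s per hop): 50761.4, 42690.4, 31000, 49009.9 μs; sum = 173462 μs.
End-to-end = 174000 μs.

174000 μs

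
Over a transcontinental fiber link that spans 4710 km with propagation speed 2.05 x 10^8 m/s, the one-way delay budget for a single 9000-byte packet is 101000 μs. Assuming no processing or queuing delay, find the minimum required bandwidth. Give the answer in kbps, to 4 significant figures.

922.8 kbps

L = 72000 bits.
Propagation delay = 4710000 / 2.05e+08 = 22975.6 μs.
Transmission budget = 101000 − 22975.6 = 78024.4 μs.
R ≥ L / t_tx = 72000 bits / 0.0780244 s = 922.8 kbps.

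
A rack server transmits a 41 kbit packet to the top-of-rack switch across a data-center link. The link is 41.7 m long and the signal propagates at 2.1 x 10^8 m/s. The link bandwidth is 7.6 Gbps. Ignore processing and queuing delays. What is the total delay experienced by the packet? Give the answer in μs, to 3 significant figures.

5.59 μs

L = 41000 bits.
Transmission delay = L/R = 41000 / 7600000000 = 5.39474 μs.
Propagation delay = d/s = 41.7 m / 210000000 m/s = 0.198571 μs.
Total = 5.59 μs.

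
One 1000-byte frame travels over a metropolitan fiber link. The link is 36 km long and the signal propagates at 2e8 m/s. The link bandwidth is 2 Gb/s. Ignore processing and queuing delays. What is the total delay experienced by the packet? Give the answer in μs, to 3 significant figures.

184 μs

L = 1000 × 8 = 8000 bits.
Transmission delay = L/R = 8000 / 2000000000 = 4 μs.
Propagation delay = d/s = 36000 m / 200000000 m/s = 180 μs.
Total = 184 μs.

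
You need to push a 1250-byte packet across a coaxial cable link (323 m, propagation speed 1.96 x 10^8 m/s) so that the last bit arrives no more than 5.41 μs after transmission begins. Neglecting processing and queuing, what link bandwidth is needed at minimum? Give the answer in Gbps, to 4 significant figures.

2.658 Gbps

L = 10000 bits.
Propagation delay = 323 / 196000000 = 1.64796 μs.
Transmission budget = 5.41 − 1.64796 = 3.76204 μs.
R ≥ L / t_tx = 10000 bits / 3.76204e-06 s = 2.658 Gbps.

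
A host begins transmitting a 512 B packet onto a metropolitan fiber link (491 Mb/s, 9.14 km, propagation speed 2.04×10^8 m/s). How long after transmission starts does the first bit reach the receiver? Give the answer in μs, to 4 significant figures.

44.80 μs

First bit experiences only propagation delay: d/s = 9140/204000000 = 44.80 μs.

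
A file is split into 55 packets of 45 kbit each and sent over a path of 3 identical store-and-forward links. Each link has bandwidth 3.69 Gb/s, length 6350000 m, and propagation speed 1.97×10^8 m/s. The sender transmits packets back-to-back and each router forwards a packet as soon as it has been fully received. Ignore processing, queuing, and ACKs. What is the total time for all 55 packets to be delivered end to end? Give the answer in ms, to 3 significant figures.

97.4 ms

Per-hop transmission t_tx = L/R = 45000/3690000000 = 0.0121951 ms.
Per-hop propagation t_prop = 6350000/197000000 = 32.2335 ms.
Pipeline fill: first packet needs 3·t_tx to clear all hops; remaining 54 packets each add one t_tx.
Total = (3+55-1)·t_tx + 3·t_prop = 57·0.0121951 + 3·32.2335 = 97.4 ms.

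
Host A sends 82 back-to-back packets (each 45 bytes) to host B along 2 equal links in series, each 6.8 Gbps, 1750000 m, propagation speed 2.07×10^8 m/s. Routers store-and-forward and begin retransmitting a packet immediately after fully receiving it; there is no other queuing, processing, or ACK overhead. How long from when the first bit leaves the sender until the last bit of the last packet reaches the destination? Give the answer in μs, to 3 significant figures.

Per-hop transmission t_tx = L/R = 360/6800000000 = 0.0529412 μs.
Per-hop propagation t_prop = 1750000/2.07e+08 = 8454.11 μs.
Pipeline fill: first packet needs 2·t_tx to clear all hops; remaining 81 packets each add one t_tx.
Total = (2+82-1)·t_tx + 2·t_prop = 83·0.0529412 + 2·8454.11 = 16900 μs.

16900 μs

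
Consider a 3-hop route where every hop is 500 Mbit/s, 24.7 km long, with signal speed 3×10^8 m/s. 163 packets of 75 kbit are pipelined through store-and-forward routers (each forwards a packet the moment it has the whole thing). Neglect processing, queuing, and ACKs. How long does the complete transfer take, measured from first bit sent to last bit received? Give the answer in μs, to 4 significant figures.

Per-hop transmission t_tx = L/R = 75000/500000000 = 150 μs.
Per-hop propagation t_prop = 24700/300000000 = 82.3333 μs.
Pipeline fill: first packet needs 3·t_tx to clear all hops; remaining 162 packets each add one t_tx.
Total = (3+163-1)·t_tx + 3·t_prop = 165·150 + 3·82.3333 = 25000 μs.

25000 μs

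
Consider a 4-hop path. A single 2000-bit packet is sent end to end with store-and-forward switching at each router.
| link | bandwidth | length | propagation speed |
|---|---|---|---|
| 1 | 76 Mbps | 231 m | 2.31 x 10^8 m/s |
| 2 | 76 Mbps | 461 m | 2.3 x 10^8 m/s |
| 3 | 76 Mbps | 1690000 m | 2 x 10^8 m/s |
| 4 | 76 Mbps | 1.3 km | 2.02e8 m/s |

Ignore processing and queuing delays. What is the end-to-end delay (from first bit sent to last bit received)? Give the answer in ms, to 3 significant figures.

Transmission delay per hop = L/R = 2000/76000000 = 0.0263158 ms; 4 hops → 0.105263 ms.
Propagation delays (d/s per hop): 0.001, 0.00200435, 8.45, 0.00643564 ms; sum = 8.45944 ms.
End-to-end = 8.56 ms.

8.56 ms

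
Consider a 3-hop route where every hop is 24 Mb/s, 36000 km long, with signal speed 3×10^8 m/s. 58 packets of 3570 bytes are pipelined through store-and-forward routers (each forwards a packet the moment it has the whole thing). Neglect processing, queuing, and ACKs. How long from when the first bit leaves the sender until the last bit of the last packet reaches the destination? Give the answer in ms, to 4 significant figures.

Per-hop transmission t_tx = L/R = 28560/24000000 = 1.19 ms.
Per-hop propagation t_prop = 36000000/300000000 = 120 ms.
Pipeline fill: first packet needs 3·t_tx to clear all hops; remaining 57 packets each add one t_tx.
Total = (3+58-1)·t_tx + 3·t_prop = 60·1.19 + 3·120 = 431.4 ms.

431.4 ms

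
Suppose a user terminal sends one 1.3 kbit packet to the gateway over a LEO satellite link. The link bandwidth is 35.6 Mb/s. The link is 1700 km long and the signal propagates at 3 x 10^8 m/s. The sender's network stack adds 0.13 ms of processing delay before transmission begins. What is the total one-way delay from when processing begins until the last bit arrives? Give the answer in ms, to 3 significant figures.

5.83 ms

L = 1300 bits.
Transmission delay = L/R = 1300 / 35600000 = 0.0365169 ms.
Propagation delay = d/s = 1700000 m / 300000000 m/s = 5.66667 ms.
Plus processing delay 0.13 ms = 0.13 ms.
Total = 5.83 ms.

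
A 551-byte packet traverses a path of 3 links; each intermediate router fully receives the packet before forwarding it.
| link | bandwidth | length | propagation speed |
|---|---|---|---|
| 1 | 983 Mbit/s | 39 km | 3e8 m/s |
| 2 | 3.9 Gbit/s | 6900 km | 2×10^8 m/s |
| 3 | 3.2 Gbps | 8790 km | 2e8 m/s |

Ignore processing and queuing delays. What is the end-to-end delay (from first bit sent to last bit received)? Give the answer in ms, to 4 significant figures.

78.59 ms

L = 551 × 8 = 4408 bits.
Transmission delays (L/R per hop): 0.00448423, 0.00113026, 0.0013775 ms; sum = 0.00699199 ms.
Propagation delays (d/s per hop): 0.13, 34.5, 43.95 ms; sum = 78.58 ms.
End-to-end = 78.59 ms.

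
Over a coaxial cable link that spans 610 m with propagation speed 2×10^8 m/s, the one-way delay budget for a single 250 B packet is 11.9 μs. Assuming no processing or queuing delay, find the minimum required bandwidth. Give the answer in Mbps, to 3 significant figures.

226 Mbps

L = 2000 bits.
Propagation delay = 610 / 200000000 = 3.05 μs.
Transmission budget = 11.9 − 3.05 = 8.85 μs.
R ≥ L / t_tx = 2000 bits / 8.85e-06 s = 226 Mbps.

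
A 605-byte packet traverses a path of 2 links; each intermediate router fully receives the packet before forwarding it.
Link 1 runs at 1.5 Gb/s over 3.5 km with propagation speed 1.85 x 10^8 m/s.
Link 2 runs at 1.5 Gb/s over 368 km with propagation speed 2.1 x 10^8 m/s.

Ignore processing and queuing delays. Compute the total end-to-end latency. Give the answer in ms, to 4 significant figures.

L = 605 × 8 = 4840 bits.
Transmission delay per hop = L/R = 4840/1500000000 = 0.00322667 ms; 2 hops → 0.00645333 ms.
Propagation delays (d/s per hop): 0.0189189, 1.75238 ms; sum = 1.7713 ms.
End-to-end = 1.778 ms.

1.778 ms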